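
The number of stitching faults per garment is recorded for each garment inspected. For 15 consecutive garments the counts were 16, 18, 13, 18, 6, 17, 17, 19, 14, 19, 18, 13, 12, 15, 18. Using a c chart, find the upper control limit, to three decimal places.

c̄ = (16 + 18 + 13 + 18 + 6 + 17 + 17 + 19 + 14 + 19 + 18 + 13 + 12 + 15 + 18) / 15 = 233 / 15 = 15.5333
UCL = c̄ + 3√c̄ = 15.5333 + 3 × √15.5333 = 15.5333 + 3 × 3.9412 = 27.3570

27.357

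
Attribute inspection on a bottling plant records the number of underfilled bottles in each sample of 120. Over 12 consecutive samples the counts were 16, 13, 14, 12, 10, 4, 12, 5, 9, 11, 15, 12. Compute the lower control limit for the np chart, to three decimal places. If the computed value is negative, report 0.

p̄ = Σdᵢ / (k·n) = 133 / (12 × 120) = 0.09236
LCL = np̄ − 3·√(np̄(1−p̄)) = 11.0833 − 3 × 3.1717 = 1.5682

1.568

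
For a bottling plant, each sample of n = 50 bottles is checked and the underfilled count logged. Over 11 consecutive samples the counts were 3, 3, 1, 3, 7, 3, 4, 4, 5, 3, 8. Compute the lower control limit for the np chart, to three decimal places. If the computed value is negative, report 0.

p̄ = Σdᵢ / (k·n) = 44 / (11 × 50) = 0.08000
LCL = np̄ − 3·√(np̄(1−p̄)) = 4.0000 − 3 × 1.9183 = -1.7550 → 0 (negative, so LCL = 0)

0.000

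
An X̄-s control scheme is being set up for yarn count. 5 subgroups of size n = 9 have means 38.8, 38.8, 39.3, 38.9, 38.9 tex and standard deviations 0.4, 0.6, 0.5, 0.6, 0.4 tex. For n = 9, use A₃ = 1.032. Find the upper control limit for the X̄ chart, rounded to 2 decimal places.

X̄̄ = (38.8 + 38.8 + 39.3 + 38.9 + 38.9) / 5 = 38.9400
s̄ = (0.4 + 0.6 + 0.5 + 0.6 + 0.4) / 5 = 0.5000
UCL = X̄̄ + A₃·s̄ = 38.9400 + 1.032 × 0.5000 = 39.4560

39.46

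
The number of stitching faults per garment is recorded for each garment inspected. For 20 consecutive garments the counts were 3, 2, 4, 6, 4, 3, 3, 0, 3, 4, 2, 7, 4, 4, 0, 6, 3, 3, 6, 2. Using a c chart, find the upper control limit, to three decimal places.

9.022

c̄ = (3 + 2 + 4 + 6 + 4 + 3 + 3 + 0 + 3 + 4 + 2 + 7 + 4 + 4 + 0 + 6 + 3 + 3 + 6 + 2) / 20 = 69 / 20 = 3.4500
UCL = c̄ + 3√c̄ = 3.4500 + 3 × √3.4500 = 3.4500 + 3 × 1.8574 = 9.0223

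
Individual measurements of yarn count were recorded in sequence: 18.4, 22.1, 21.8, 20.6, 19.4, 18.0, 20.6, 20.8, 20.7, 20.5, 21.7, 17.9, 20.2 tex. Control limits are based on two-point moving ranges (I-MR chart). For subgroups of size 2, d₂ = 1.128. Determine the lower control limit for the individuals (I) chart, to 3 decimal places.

X̄ = (18.4 + 22.1 + 21.8 + 20.6 + 19.4 + 18.0 + 20.6 + 20.8 + 20.7 + 20.5 + 21.7 + 17.9 + 20.2) / 13 = 20.2077
Moving ranges: 3.7, 0.3, 1.2, 1.2, 1.4, 2.6, 0.2, 0.1, 0.2, 1.2, 3.8, 2.3; M̄R̄ = 18.2000 / 12 = 1.5167
LCL = X̄ − 3·M̄R̄/d₂ = 20.2077 − 3 × 1.5167 / 1.128 = 16.1740

16.174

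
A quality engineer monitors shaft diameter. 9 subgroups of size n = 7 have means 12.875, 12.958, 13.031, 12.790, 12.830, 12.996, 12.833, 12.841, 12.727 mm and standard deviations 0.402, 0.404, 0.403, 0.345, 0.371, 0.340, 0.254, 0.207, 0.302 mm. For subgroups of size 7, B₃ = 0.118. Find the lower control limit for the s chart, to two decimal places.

0.04

s̄ = (0.402 + 0.404 + 0.403 + 0.345 + 0.371 + 0.340 + 0.254 + 0.207 + 0.302) / 9 = 0.3364
LCL_s = B₃·s̄ = 0.118 × 0.3364 = 0.0397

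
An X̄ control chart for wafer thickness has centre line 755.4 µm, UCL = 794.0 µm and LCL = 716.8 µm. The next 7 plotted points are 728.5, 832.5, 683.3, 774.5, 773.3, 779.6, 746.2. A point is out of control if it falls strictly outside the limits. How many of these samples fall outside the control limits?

Compare each point to [716.8, 794.0]: sample 2 = 832.5 > UCL; sample 3 = 683.3 < LCL.

2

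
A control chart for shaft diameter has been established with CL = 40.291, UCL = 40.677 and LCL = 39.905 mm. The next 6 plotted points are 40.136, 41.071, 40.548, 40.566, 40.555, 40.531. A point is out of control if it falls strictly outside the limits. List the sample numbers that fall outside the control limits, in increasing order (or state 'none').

2

Compare each point to [39.905, 40.677]: sample 2 = 41.071 > UCL.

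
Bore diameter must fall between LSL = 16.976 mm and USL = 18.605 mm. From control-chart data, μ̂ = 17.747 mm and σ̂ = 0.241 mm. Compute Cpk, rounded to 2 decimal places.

Cpu = (USL − μ̂) / (3σ̂) = (18.605 − 17.747) / (3 × 0.241) = 1.1867; Cpl = (μ̂ − LSL) / (3σ̂) = (17.747 − 16.976) / (3 × 0.241) = 1.0664; Cpk = min(Cpu, Cpl) = 1.0664

1.07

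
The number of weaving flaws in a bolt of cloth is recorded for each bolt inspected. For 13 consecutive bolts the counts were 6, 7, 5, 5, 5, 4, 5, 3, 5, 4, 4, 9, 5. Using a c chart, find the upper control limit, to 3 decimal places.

11.964

c̄ = (6 + 7 + 5 + 5 + 5 + 4 + 5 + 3 + 5 + 4 + 4 + 9 + 5) / 13 = 67 / 13 = 5.1538
UCL = c̄ + 3√c̄ = 5.1538 + 3 × √5.1538 = 5.1538 + 3 × 2.2702 = 11.9645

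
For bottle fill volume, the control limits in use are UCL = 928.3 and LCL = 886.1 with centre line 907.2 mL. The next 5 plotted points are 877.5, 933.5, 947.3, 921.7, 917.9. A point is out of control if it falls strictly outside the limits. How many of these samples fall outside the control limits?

3

Compare each point to [886.1, 928.3]: sample 1 = 877.5 < LCL; sample 2 = 933.5 > UCL; sample 3 = 947.3 > UCL.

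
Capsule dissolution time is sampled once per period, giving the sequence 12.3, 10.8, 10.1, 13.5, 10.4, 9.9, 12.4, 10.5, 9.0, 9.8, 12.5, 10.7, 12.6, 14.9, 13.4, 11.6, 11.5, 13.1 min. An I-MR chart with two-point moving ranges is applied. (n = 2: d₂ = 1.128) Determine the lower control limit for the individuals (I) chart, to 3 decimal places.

6.980

X̄ = (12.3 + 10.8 + 10.1 + 13.5 + 10.4 + 9.9 + 12.4 + 10.5 + 9.0 + 9.8 + 12.5 + 10.7 + 12.6 + 14.9 + 13.4 + 11.6 + 11.5 + 13.1) / 18 = 11.6111
Moving ranges: 1.5, 0.7, 3.4, 3.1, 0.5, 2.5, 1.9, 1.5, 0.8, 2.7, 1.8, 1.9, 2.3, 1.5, 1.8, 0.1, 1.6; M̄R̄ = 29.6000 / 17 = 1.7412
LCL = X̄ − 3·M̄R̄/d₂ = 11.6111 − 3 × 1.7412 / 1.128 = 6.9803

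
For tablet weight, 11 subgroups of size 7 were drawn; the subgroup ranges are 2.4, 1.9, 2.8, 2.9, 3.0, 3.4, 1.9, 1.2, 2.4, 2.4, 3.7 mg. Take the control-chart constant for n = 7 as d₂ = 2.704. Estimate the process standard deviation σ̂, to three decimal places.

0.941

R̄ = (2.4 + 1.9 + 2.8 + 2.9 + 3.0 + 3.4 + 1.9 + 1.2 + 2.4 + 2.4 + 3.7) / 11 = 2.5455
σ̂ = R̄ / d₂ = 2.5455 / 2.704 = 0.9414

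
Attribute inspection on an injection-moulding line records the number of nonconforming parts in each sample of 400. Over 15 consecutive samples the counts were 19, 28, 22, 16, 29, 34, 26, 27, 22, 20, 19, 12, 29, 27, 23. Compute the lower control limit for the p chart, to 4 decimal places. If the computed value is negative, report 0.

p̄ = Σdᵢ / (k·n) = 353 / (15 × 400) = 0.05883
LCL = p̄ − 3·√(p̄(1−p̄)/n) = 0.05883 − 3 × 0.01177 = 0.02354

0.0235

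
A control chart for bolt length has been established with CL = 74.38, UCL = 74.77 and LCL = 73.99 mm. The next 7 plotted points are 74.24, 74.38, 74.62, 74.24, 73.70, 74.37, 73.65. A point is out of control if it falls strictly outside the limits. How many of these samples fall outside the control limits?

2

Compare each point to [73.99, 74.77]: sample 5 = 73.70 < LCL; sample 7 = 73.65 < LCL.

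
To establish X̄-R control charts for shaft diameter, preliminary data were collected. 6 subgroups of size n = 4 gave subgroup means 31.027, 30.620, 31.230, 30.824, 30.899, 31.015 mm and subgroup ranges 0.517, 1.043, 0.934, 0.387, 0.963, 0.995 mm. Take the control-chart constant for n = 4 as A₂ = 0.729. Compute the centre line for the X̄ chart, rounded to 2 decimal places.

30.94

X̄̄ = (31.027 + 30.620 + 31.230 + 30.824 + 30.899 + 31.015) / 6 = 185.6150 / 6 = 30.9358
CL = X̄̄ = 30.9358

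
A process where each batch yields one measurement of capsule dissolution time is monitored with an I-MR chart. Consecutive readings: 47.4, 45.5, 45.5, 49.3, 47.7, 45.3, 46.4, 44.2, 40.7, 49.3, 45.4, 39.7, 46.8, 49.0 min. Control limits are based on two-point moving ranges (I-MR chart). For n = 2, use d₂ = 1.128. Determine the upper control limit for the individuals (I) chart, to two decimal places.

X̄ = (47.4 + 45.5 + 45.5 + 49.3 + 47.7 + 45.3 + 46.4 + 44.2 + 40.7 + 49.3 + 45.4 + 39.7 + 46.8 + 49.0) / 14 = 45.8714
Moving ranges: 1.9, 0.0, 3.8, 1.6, 2.4, 1.1, 2.2, 3.5, 8.6, 3.9, 5.7, 7.1, 2.2; M̄R̄ = 44.0000 / 13 = 3.3846
UCL = X̄ + 3·M̄R̄/d₂ = 45.8714 + 3 × 3.3846 / 1.128 = 54.8731

54.87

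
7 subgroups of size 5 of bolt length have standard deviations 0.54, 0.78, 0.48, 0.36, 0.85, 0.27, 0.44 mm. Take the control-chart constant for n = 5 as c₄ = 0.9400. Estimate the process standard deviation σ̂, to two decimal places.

s̄ = (0.54 + 0.78 + 0.48 + 0.36 + 0.85 + 0.27 + 0.44) / 7 = 0.5314
σ̂ = s̄ / c₄ = 0.5314 / 0.9400 = 0.5653

0.57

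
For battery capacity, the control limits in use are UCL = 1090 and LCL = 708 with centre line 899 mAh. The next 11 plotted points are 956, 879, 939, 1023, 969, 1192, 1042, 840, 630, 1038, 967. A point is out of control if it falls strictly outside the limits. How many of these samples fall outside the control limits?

2

Compare each point to [708, 1090]: sample 6 = 1192 > UCL; sample 9 = 630 < LCL.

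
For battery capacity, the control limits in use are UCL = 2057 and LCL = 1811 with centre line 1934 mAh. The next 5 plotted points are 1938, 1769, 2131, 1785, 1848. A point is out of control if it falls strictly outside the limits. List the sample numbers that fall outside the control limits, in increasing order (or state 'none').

2, 3, 4

Compare each point to [1811, 2057]: sample 2 = 1769 < LCL; sample 3 = 2131 > UCL; sample 4 = 1785 < LCL.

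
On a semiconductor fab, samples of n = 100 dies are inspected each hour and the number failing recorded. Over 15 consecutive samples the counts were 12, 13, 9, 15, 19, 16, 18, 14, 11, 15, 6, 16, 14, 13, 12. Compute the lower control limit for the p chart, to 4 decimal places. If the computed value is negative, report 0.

0.0327

p̄ = Σdᵢ / (k·n) = 203 / (15 × 100) = 0.13533
LCL = p̄ − 3·√(p̄(1−p̄)/n) = 0.13533 − 3 × 0.03421 = 0.03271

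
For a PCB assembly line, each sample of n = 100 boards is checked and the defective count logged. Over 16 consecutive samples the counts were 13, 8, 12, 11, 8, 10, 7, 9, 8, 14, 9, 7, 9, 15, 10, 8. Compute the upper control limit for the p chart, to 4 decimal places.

0.1882

p̄ = Σdᵢ / (k·n) = 158 / (16 × 100) = 0.09875
UCL = p̄ + 3·√(p̄(1−p̄)/n) = 0.09875 + 3 × √(0.09875×0.90125/100) = 0.09875 + 3 × 0.02983 = 0.18825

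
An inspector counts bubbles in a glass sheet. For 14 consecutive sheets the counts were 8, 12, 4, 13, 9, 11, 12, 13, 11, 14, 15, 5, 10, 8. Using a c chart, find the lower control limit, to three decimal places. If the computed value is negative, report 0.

0.702

c̄ = (8 + 12 + 4 + 13 + 9 + 11 + 12 + 13 + 11 + 14 + 15 + 5 + 10 + 8) / 14 = 145 / 14 = 10.3571
LCL = c̄ − 3√c̄ = 10.3571 − 3 × 3.2183 = 0.7024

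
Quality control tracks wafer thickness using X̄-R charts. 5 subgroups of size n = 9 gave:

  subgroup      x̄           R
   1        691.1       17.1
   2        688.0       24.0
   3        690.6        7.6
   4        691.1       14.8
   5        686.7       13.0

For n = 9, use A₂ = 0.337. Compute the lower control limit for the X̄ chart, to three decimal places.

684.344

X̄̄ = (691.1 + 688.0 + 690.6 + 691.1 + 686.7) / 5 = 3447.5000 / 5 = 689.5000
R̄ = (17.1 + 24.0 + 7.6 + 14.8 + 13.0) / 5 = 76.5000 / 5 = 15.3000
LCL = X̄̄ − A₂·R̄ = 689.5000 − 0.337 × 15.3000 = 684.3439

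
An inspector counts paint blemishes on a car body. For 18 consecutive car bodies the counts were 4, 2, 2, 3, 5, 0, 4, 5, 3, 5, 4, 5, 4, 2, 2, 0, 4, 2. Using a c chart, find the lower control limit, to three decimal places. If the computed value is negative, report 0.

c̄ = (4 + 2 + 2 + 3 + 5 + 0 + 4 + 5 + 3 + 5 + 4 + 5 + 4 + 2 + 2 + 0 + 4 + 2) / 18 = 56 / 18 = 3.1111
LCL = c̄ − 3√c̄ = 3.1111 − 3 × 1.7638 = -2.1804 → 0 (cannot be negative)

0.000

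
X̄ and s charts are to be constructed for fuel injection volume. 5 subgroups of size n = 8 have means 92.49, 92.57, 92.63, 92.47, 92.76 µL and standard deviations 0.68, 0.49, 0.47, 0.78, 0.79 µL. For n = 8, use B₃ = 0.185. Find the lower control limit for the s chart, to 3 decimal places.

s̄ = (0.68 + 0.49 + 0.47 + 0.78 + 0.79) / 5 = 0.6420
LCL_s = B₃·s̄ = 0.185 × 0.6420 = 0.1188

0.119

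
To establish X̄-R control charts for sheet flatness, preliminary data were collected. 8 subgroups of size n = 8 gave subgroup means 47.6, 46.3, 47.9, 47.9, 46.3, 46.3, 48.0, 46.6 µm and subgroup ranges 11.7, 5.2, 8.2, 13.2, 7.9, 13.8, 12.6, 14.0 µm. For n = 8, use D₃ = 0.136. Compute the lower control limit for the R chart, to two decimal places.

R̄ = (11.7 + 5.2 + 8.2 + 13.2 + 7.9 + 13.8 + 12.6 + 14.0) / 8 = 86.6000 / 8 = 10.8250
LCL_R = D₃·R̄ = 0.136 × 10.8250 = 1.4722

1.47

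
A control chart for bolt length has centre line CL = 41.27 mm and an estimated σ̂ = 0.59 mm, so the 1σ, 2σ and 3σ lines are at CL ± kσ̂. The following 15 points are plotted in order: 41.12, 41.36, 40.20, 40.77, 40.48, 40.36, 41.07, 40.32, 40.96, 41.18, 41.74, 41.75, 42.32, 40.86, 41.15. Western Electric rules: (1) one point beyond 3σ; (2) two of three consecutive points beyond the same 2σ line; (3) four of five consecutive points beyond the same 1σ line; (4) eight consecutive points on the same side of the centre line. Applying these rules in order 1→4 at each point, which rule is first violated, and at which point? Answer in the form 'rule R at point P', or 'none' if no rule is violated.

rule 4 at point 10

Zone of each point (C = within 1σ̂, B = 1σ̂–2σ̂, A = 2σ̂–3σ̂, * = beyond 3σ̂; sign = side of CL): 1:-C, 2:+C, 3:-B, 4:-C, 5:-B, 6:-B, 7:-C, 8:-B, 9:-C, 10:-C, 11:+C, 12:+C, 13:+B, 14:-C, 15:-C
Rule 4 (eight consecutive points on the same side of the centre line) is satisfied at point 10.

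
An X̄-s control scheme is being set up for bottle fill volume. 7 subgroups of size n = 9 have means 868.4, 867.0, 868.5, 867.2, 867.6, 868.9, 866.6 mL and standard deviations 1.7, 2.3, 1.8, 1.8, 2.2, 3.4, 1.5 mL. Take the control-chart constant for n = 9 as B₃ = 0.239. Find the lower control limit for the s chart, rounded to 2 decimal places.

0.50

s̄ = (1.7 + 2.3 + 1.8 + 1.8 + 2.2 + 3.4 + 1.5) / 7 = 2.1000
LCL_s = B₃·s̄ = 0.239 × 2.1000 = 0.5019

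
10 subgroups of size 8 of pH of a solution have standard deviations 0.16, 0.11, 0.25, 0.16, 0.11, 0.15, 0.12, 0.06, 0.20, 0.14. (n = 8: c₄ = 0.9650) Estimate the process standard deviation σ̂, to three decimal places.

s̄ = (0.16 + 0.11 + 0.25 + 0.16 + 0.11 + 0.15 + 0.12 + 0.06 + 0.20 + 0.14) / 10 = 0.1460
σ̂ = s̄ / c₄ = 0.1460 / 0.9650 = 0.1513

0.151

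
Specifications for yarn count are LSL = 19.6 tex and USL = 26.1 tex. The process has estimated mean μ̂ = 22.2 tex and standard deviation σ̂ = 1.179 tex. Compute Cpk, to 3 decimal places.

0.735

Cpu = (USL − μ̂) / (3σ̂) = (26.1 − 22.2) / (3 × 1.179) = 1.1026; Cpl = (μ̂ − LSL) / (3σ̂) = (22.2 − 19.6) / (3 × 1.179) = 0.7351; Cpk = min(Cpu, Cpl) = 0.7351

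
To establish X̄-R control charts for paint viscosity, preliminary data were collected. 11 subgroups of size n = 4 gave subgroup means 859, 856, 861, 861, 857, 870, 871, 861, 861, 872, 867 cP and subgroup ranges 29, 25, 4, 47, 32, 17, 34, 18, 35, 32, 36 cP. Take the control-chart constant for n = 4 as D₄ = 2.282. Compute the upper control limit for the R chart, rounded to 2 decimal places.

R̄ = (29 + 25 + 4 + 47 + 32 + 17 + 34 + 18 + 35 + 32 + 36) / 11 = 309.0000 / 11 = 28.0909
UCL_R = D₄·R̄ = 2.282 × 28.0909 = 64.1035

64.10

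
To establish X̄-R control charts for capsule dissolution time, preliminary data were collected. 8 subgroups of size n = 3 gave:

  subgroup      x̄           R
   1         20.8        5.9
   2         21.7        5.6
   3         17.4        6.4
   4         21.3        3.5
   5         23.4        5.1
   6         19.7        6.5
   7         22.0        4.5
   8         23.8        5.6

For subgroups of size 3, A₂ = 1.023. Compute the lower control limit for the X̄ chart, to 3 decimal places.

X̄̄ = (20.8 + 21.7 + 17.4 + 21.3 + 23.4 + 19.7 + 22.0 + 23.8) / 8 = 170.1000 / 8 = 21.2625
R̄ = (5.9 + 5.6 + 6.4 + 3.5 + 5.1 + 6.5 + 4.5 + 5.6) / 8 = 43.1000 / 8 = 5.3875
LCL = X̄̄ − A₂·R̄ = 21.2625 − 1.023 × 5.3875 = 15.7511

15.751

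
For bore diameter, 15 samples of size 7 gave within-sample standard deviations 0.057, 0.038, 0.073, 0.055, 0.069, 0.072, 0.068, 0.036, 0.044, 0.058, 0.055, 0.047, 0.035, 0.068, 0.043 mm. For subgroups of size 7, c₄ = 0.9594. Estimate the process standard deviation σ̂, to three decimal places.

s̄ = (0.057 + 0.038 + 0.073 + 0.055 + 0.069 + 0.072 + 0.068 + 0.036 + 0.044 + 0.058 + 0.055 + 0.047 + 0.035 + 0.068 + 0.043) / 15 = 0.0545
σ̂ = s̄ / c₄ = 0.0545 / 0.9594 = 0.0568

0.057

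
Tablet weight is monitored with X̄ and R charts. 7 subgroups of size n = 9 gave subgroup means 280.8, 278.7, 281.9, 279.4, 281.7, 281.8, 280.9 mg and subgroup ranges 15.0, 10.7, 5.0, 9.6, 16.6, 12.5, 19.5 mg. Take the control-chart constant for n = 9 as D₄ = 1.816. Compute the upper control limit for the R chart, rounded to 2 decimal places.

R̄ = (15.0 + 10.7 + 5.0 + 9.6 + 16.6 + 12.5 + 19.5) / 7 = 88.9000 / 7 = 12.7000
UCL_R = D₄·R̄ = 1.816 × 12.7000 = 23.0632

23.06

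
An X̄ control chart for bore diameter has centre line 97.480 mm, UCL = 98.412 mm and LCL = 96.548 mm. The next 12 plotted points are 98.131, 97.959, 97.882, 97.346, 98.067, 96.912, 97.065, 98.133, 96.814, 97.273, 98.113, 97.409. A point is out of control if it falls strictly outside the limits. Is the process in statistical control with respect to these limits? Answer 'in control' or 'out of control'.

All 12 points lie within [96.548, 98.412].

in control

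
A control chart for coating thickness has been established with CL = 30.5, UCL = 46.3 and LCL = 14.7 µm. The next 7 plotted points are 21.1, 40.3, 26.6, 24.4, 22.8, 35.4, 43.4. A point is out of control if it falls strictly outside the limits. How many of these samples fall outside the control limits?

All 7 points lie within [14.7, 46.3].

0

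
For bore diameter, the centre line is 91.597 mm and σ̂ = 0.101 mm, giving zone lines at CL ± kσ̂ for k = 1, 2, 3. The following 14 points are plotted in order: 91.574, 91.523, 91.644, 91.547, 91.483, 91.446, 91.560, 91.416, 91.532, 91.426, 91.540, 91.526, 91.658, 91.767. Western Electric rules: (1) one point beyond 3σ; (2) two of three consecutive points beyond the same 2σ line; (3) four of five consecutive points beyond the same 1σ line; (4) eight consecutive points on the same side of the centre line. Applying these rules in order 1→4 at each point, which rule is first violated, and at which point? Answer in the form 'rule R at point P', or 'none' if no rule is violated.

rule 4 at point 11

Zone of each point (C = within 1σ̂, B = 1σ̂–2σ̂, A = 2σ̂–3σ̂, * = beyond 3σ̂; sign = side of CL): 1:-C, 2:-C, 3:+C, 4:-C, 5:-B, 6:-B, 7:-C, 8:-B, 9:-C, 10:-B, 11:-C, 12:-C, 13:+C, 14:+B
Rule 4 (eight consecutive points on the same side of the centre line) is satisfied at point 11.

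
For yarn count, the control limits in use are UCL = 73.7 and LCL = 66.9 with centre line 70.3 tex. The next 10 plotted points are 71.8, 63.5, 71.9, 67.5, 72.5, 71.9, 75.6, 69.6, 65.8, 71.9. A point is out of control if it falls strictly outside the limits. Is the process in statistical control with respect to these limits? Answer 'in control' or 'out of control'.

Compare each point to [66.9, 73.7]: sample 2 = 63.5 < LCL; sample 7 = 75.6 > UCL; sample 9 = 65.8 < LCL.

out of control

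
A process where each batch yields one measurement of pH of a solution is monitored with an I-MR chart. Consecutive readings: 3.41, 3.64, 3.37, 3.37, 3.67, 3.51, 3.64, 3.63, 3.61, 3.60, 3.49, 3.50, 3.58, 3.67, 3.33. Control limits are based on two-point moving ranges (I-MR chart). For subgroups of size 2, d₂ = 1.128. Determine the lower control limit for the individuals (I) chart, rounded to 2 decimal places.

X̄ = (3.41 + 3.64 + 3.37 + 3.37 + 3.67 + 3.51 + 3.64 + 3.63 + 3.61 + 3.60 + 3.49 + 3.50 + 3.58 + 3.67 + 3.33) / 15 = 3.5347
Moving ranges: 0.23, 0.27, 0.00, 0.30, 0.16, 0.13, 0.01, 0.02, 0.01, 0.11, 0.01, 0.08, 0.09, 0.34; M̄R̄ = 1.7600 / 14 = 0.1257
LCL = X̄ − 3·M̄R̄/d₂ = 3.5347 − 3 × 0.1257 / 1.128 = 3.2003

3.20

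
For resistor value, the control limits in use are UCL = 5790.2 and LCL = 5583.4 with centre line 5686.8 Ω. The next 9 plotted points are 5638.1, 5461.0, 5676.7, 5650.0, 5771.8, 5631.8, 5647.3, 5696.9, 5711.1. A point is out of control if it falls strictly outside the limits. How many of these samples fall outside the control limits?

1

Compare each point to [5583.4, 5790.2]: sample 2 = 5461.0 < LCL.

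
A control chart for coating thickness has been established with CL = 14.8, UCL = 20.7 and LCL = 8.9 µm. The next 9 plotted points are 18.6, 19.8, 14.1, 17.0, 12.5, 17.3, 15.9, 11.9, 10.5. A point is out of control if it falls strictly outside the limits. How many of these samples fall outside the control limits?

All 9 points lie within [8.9, 20.7].

0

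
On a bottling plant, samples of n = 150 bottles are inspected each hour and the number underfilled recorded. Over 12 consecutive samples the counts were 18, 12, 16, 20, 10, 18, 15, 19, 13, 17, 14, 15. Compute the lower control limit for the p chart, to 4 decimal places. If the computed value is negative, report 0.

0.0292

p̄ = Σdᵢ / (k·n) = 187 / (12 × 150) = 0.10389
LCL = p̄ − 3·√(p̄(1−p̄)/n) = 0.10389 − 3 × 0.02491 = 0.02915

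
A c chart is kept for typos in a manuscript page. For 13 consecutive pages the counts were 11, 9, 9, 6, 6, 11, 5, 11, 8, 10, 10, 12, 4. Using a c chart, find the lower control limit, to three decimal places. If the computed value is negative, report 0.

0.000

c̄ = (11 + 9 + 9 + 6 + 6 + 11 + 5 + 11 + 8 + 10 + 10 + 12 + 4) / 13 = 112 / 13 = 8.6154
LCL = c̄ − 3√c̄ = 8.6154 − 3 × 2.9352 = -0.1902 → 0 (cannot be negative)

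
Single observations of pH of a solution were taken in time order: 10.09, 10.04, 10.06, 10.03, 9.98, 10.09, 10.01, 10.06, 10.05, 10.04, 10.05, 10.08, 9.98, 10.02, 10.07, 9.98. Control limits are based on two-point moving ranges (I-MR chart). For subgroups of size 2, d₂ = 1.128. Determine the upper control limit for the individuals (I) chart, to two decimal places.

10.17

X̄ = (10.09 + 10.04 + 10.06 + 10.03 + 9.98 + 10.09 + 10.01 + 10.06 + 10.05 + 10.04 + 10.05 + 10.08 + 9.98 + 10.02 + 10.07 + 9.98) / 16 = 10.0394
Moving ranges: 0.05, 0.02, 0.03, 0.05, 0.11, 0.08, 0.05, 0.01, 0.01, 0.01, 0.03, 0.10, 0.04, 0.05, 0.09; M̄R̄ = 0.7300 / 15 = 0.0487
UCL = X̄ + 3·M̄R̄/d₂ = 10.0394 + 3 × 0.0487 / 1.128 = 10.1688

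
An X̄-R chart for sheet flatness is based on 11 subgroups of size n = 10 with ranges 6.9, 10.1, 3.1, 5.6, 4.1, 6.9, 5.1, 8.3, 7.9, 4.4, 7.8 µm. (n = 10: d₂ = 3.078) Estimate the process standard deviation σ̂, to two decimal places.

R̄ = (6.9 + 10.1 + 3.1 + 5.6 + 4.1 + 6.9 + 5.1 + 8.3 + 7.9 + 4.4 + 7.8) / 11 = 6.3818
σ̂ = R̄ / d₂ = 6.3818 / 3.078 = 2.0734

2.07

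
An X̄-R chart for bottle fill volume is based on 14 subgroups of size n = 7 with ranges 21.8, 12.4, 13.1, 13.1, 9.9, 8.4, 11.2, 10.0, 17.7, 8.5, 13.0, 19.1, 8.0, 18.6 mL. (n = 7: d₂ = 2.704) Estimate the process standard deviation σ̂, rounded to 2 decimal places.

R̄ = (21.8 + 12.4 + 13.1 + 13.1 + 9.9 + 8.4 + 11.2 + 10.0 + 17.7 + 8.5 + 13.0 + 19.1 + 8.0 + 18.6) / 14 = 13.2000
σ̂ = R̄ / d₂ = 13.2000 / 2.704 = 4.8817

4.88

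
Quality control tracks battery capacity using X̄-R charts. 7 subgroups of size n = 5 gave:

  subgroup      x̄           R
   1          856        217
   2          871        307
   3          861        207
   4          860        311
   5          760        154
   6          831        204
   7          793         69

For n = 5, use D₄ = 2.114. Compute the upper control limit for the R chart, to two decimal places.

443.64

R̄ = (217 + 307 + 207 + 311 + 154 + 204 + 69) / 7 = 1469.0000 / 7 = 209.8571
UCL_R = D₄·R̄ = 2.114 × 209.8571 = 443.6380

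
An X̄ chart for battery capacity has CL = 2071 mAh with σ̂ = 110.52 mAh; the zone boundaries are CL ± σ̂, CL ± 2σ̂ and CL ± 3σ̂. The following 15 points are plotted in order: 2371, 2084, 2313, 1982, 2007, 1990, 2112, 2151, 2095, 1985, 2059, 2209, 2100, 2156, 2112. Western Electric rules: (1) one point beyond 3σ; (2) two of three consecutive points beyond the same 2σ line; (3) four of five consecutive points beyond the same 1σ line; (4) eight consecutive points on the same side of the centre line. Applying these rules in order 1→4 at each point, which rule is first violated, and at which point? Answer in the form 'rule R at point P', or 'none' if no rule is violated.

rule 2 at point 3

Zone of each point (C = within 1σ̂, B = 1σ̂–2σ̂, A = 2σ̂–3σ̂, * = beyond 3σ̂; sign = side of CL): 1:+A, 2:+C, 3:+A, 4:-C, 5:-C, 6:-C, 7:+C, 8:+C, 9:+C, 10:-C, 11:-C, 12:+B, 13:+C, 14:+C, 15:+C
Rule 2 (two of three consecutive points beyond the same 2σ limit) is satisfied at point 3.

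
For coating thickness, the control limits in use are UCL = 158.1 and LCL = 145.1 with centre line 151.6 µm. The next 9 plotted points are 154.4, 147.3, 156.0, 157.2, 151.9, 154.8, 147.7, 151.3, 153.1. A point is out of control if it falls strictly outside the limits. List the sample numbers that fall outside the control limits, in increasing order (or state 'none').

none

All 9 points lie within [145.1, 158.1].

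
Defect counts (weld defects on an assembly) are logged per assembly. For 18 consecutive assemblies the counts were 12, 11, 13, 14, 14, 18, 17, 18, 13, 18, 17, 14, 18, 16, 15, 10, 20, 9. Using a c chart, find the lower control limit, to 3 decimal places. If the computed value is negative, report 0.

c̄ = (12 + 11 + 13 + 14 + 14 + 18 + 17 + 18 + 13 + 18 + 17 + 14 + 18 + 16 + 15 + 10 + 20 + 9) / 18 = 267 / 18 = 14.8333
LCL = c̄ − 3√c̄ = 14.8333 − 3 × 3.8514 = 3.2791

3.279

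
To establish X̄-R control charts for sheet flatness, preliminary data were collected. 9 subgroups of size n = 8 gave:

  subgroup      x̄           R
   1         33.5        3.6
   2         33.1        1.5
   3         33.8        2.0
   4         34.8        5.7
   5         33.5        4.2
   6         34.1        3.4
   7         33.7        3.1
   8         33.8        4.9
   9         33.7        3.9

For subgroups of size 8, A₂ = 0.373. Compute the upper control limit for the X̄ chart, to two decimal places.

35.12

X̄̄ = (33.5 + 33.1 + 33.8 + 34.8 + 33.5 + 34.1 + 33.7 + 33.8 + 33.7) / 9 = 304.0000 / 9 = 33.7778
R̄ = (3.6 + 1.5 + 2.0 + 5.7 + 4.2 + 3.4 + 3.1 + 4.9 + 3.9) / 9 = 32.3000 / 9 = 3.5889
UCL = X̄̄ + A₂·R̄ = 33.7778 + 0.373 × 3.5889 = 35.1164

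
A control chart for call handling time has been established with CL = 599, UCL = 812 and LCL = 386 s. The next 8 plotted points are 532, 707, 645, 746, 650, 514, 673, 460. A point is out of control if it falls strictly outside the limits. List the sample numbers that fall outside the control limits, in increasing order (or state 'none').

All 8 points lie within [386, 812].

none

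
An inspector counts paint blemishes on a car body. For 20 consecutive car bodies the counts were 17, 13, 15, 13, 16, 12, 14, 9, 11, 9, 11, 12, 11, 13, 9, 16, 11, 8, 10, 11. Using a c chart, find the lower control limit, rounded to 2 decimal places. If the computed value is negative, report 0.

c̄ = (17 + 13 + 15 + 13 + 16 + 12 + 14 + 9 + 11 + 9 + 11 + 12 + 11 + 13 + 9 + 16 + 11 + 8 + 10 + 11) / 20 = 241 / 20 = 12.0500
LCL = c̄ − 3√c̄ = 12.0500 − 3 × 3.4713 = 1.6361

1.64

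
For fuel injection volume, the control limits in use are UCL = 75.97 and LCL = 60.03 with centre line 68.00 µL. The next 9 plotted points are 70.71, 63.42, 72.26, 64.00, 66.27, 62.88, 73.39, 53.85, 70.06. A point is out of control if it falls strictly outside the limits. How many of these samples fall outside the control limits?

Compare each point to [60.03, 75.97]: sample 8 = 53.85 < LCL.

1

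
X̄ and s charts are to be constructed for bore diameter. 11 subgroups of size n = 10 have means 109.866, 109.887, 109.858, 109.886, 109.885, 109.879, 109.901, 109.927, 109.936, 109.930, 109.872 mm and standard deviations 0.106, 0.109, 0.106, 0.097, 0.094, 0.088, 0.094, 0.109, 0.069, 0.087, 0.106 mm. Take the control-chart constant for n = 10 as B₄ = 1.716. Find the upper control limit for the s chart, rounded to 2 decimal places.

s̄ = (0.106 + 0.109 + 0.106 + 0.097 + 0.094 + 0.088 + 0.094 + 0.109 + 0.069 + 0.087 + 0.106) / 11 = 0.0968
UCL_s = B₄·s̄ = 1.716 × 0.0968 = 0.1661

0.17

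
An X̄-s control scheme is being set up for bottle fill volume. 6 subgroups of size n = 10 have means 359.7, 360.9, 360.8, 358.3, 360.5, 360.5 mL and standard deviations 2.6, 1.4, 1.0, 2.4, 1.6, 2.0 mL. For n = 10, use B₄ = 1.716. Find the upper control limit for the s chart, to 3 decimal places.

3.146

s̄ = (2.6 + 1.4 + 1.0 + 2.4 + 1.6 + 2.0) / 6 = 1.8333
UCL_s = B₄·s̄ = 1.716 × 1.8333 = 3.1460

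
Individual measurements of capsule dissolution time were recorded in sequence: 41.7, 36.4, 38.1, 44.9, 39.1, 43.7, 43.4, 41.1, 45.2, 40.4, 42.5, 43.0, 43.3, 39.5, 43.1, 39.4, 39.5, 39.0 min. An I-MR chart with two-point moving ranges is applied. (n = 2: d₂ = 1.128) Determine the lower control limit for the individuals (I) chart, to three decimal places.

X̄ = (41.7 + 36.4 + 38.1 + 44.9 + 39.1 + 43.7 + 43.4 + 41.1 + 45.2 + 40.4 + 42.5 + 43.0 + 43.3 + 39.5 + 43.1 + 39.4 + 39.5 + 39.0) / 18 = 41.2944
Moving ranges: 5.3, 1.7, 6.8, 5.8, 4.6, 0.3, 2.3, 4.1, 4.8, 2.1, 0.5, 0.3, 3.8, 3.6, 3.7, 0.1, 0.5; M̄R̄ = 50.3000 / 17 = 2.9588
LCL = X̄ − 3·M̄R̄/d₂ = 41.2944 − 3 × 2.9588 / 1.128 = 33.4252

33.425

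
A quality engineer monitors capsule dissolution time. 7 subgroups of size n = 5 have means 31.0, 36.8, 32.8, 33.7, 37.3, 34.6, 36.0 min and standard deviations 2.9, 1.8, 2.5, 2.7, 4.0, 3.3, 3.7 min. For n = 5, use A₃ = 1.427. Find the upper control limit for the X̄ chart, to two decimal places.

38.86

X̄̄ = (31.0 + 36.8 + 32.8 + 33.7 + 37.3 + 34.6 + 36.0) / 7 = 34.6000
s̄ = (2.9 + 1.8 + 2.5 + 2.7 + 4.0 + 3.3 + 3.7) / 7 = 2.9857
UCL = X̄̄ + A₃·s̄ = 34.6000 + 1.427 × 2.9857 = 38.8606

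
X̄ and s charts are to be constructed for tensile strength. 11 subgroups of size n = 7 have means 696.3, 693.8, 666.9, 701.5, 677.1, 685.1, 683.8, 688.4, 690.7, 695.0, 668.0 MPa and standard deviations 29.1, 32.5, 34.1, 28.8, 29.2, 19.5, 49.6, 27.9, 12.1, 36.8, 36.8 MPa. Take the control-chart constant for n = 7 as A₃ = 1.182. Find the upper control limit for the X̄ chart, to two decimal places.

722.20

X̄̄ = (696.3 + 693.8 + 666.9 + 701.5 + 677.1 + 685.1 + 683.8 + 688.4 + 690.7 + 695.0 + 668.0) / 11 = 686.0545
s̄ = (29.1 + 32.5 + 34.1 + 28.8 + 29.2 + 19.5 + 49.6 + 27.9 + 12.1 + 36.8 + 36.8) / 11 = 30.5818
UCL = X̄̄ + A₃·s̄ = 686.0545 + 1.182 × 30.5818 = 722.2023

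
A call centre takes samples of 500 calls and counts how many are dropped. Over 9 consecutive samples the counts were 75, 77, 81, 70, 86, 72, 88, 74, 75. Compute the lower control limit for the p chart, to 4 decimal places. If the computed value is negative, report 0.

p̄ = Σdᵢ / (k·n) = 698 / (9 × 500) = 0.15511
LCL = p̄ − 3·√(p̄(1−p̄)/n) = 0.15511 − 3 × 0.01619 = 0.10654

0.1065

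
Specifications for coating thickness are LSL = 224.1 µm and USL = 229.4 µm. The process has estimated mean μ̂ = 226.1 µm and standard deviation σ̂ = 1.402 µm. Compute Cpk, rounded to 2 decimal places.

Cpu = (USL − μ̂) / (3σ̂) = (229.4 − 226.1) / (3 × 1.402) = 0.7846; Cpl = (μ̂ − LSL) / (3σ̂) = (226.1 − 224.1) / (3 × 1.402) = 0.4755; Cpk = min(Cpu, Cpl) = 0.4755

0.48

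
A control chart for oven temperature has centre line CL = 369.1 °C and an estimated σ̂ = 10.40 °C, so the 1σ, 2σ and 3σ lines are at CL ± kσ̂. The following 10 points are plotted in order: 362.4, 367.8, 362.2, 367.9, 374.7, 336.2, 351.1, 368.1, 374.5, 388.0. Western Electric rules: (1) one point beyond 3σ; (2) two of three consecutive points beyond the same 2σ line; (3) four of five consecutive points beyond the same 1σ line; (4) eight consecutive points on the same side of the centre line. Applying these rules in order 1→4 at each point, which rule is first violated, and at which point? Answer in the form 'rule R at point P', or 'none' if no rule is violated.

rule 1 at point 6

Zone of each point (C = within 1σ̂, B = 1σ̂–2σ̂, A = 2σ̂–3σ̂, * = beyond 3σ̂; sign = side of CL): 1:-C, 2:-C, 3:-C, 4:-C, 5:+C, 6:-*, 7:-B, 8:-C, 9:+C, 10:+B
Rule 1 (one point beyond the 3σ limits) is satisfied at point 6.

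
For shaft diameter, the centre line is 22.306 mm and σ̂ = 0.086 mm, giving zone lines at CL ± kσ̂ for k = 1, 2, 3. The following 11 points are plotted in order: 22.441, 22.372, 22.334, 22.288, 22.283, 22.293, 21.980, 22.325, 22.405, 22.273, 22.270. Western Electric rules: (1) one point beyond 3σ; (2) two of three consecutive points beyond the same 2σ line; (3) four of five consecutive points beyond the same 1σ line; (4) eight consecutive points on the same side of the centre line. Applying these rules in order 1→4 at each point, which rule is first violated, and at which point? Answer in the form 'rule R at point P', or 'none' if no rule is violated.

rule 1 at point 7

Zone of each point (C = within 1σ̂, B = 1σ̂–2σ̂, A = 2σ̂–3σ̂, * = beyond 3σ̂; sign = side of CL): 1:+B, 2:+C, 3:+C, 4:-C, 5:-C, 6:-C, 7:-*, 8:+C, 9:+B, 10:-C, 11:-C
Rule 1 (one point beyond the 3σ limits) is satisfied at point 7.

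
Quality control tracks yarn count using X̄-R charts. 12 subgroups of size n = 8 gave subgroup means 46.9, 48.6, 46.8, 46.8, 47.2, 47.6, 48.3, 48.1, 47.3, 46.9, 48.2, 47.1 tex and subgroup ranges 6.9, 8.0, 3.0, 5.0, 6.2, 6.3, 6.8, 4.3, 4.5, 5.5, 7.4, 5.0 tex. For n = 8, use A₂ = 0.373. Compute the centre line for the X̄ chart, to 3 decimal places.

47.483

X̄̄ = (46.9 + 48.6 + 46.8 + 46.8 + 47.2 + 47.6 + 48.3 + 48.1 + 47.3 + 46.9 + 48.2 + 47.1) / 12 = 569.8000 / 12 = 47.4833
CL = X̄̄ = 47.4833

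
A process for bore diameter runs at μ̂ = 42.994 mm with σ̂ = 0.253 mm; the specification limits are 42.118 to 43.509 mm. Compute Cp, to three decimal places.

0.916

Cp = (USL − LSL) / (6σ̂) = (43.509 − 42.118) / (6 × 0.253) = 1.3910 / 1.5180 = 0.9163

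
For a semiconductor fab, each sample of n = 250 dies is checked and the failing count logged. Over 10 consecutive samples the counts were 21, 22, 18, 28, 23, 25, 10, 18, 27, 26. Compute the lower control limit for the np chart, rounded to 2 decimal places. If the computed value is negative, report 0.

p̄ = Σdᵢ / (k·n) = 218 / (10 × 250) = 0.08720
LCL = np̄ − 3·√(np̄(1−p̄)) = 21.8000 − 3 × 4.4608 = 8.4175

8.42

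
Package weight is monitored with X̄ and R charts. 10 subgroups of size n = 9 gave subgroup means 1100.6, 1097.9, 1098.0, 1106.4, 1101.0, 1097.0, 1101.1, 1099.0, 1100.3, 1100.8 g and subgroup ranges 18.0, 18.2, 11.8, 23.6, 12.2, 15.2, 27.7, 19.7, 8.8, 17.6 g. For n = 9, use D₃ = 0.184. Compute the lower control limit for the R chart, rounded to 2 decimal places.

R̄ = (18.0 + 18.2 + 11.8 + 23.6 + 12.2 + 15.2 + 27.7 + 19.7 + 8.8 + 17.6) / 10 = 172.8000 / 10 = 17.2800
LCL_R = D₃·R̄ = 0.184 × 17.2800 = 3.1795

3.18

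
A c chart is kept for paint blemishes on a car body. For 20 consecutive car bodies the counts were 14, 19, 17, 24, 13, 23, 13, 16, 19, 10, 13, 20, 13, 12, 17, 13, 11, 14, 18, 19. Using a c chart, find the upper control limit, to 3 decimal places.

27.862

c̄ = (14 + 19 + 17 + 24 + 13 + 23 + 13 + 16 + 19 + 10 + 13 + 20 + 13 + 12 + 17 + 13 + 11 + 14 + 18 + 19) / 20 = 318 / 20 = 15.9000
UCL = c̄ + 3√c̄ = 15.9000 + 3 × √15.9000 = 15.9000 + 3 × 3.9875 = 27.8624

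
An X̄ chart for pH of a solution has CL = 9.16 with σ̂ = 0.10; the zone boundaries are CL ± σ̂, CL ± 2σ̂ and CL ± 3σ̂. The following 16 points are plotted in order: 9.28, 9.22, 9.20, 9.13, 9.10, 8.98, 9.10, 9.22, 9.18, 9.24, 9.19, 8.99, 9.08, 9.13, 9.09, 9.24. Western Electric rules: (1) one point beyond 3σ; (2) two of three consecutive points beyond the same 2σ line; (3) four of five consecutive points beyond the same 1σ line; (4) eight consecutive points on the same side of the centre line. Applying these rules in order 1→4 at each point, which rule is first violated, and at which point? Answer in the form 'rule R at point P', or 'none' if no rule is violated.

none

Zone of each point (C = within 1σ̂, B = 1σ̂–2σ̂, A = 2σ̂–3σ̂, * = beyond 3σ̂; sign = side of CL): 1:+B, 2:+C, 3:+C, 4:-C, 5:-C, 6:-B, 7:-C, 8:+C, 9:+C, 10:+C, 11:+C, 12:-B, 13:-C, 14:-C, 15:-C, 16:+C
No rule fires across all 16 points.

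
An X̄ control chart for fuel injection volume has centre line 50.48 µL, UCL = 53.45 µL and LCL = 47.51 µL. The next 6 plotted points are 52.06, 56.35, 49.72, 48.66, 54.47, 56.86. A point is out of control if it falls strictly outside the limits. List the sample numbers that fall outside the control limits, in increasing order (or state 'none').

2, 5, 6

Compare each point to [47.51, 53.45]: sample 2 = 56.35 > UCL; sample 5 = 54.47 > UCL; sample 6 = 56.86 > UCL.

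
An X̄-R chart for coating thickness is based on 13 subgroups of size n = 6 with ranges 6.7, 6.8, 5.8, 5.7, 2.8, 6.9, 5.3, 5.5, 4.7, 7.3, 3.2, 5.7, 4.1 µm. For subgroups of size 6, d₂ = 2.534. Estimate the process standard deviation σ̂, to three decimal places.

2.140

R̄ = (6.7 + 6.8 + 5.8 + 5.7 + 2.8 + 6.9 + 5.3 + 5.5 + 4.7 + 7.3 + 3.2 + 5.7 + 4.1) / 13 = 5.4231
σ̂ = R̄ / d₂ = 5.4231 / 2.534 = 2.1401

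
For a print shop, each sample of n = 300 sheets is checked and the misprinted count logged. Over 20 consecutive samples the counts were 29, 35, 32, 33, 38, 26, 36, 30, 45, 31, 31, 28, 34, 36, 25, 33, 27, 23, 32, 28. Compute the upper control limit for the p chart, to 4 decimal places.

0.1585

p̄ = Σdᵢ / (k·n) = 632 / (20 × 300) = 0.10533
UCL = p̄ + 3·√(p̄(1−p̄)/n) = 0.10533 + 3 × √(0.10533×0.89467/300) = 0.10533 + 3 × 0.01772 = 0.15850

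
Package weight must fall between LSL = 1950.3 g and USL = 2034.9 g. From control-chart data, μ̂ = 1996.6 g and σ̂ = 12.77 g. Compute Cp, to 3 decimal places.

1.104

Cp = (USL − LSL) / (6σ̂) = (2034.9 − 1950.3) / (6 × 12.77) = 84.6000 / 76.6200 = 1.1042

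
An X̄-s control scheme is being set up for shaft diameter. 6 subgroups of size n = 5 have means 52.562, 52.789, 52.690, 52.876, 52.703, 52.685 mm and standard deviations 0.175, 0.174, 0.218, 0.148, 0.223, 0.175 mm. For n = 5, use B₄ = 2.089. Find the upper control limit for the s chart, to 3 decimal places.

0.388

s̄ = (0.175 + 0.174 + 0.218 + 0.148 + 0.223 + 0.175) / 6 = 0.1855
UCL_s = B₄·s̄ = 2.089 × 0.1855 = 0.3875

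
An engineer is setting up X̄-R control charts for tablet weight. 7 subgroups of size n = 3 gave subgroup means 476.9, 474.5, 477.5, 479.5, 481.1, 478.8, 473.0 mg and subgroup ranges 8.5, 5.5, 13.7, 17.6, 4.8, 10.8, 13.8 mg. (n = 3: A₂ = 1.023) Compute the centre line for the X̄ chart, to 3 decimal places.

X̄̄ = (476.9 + 474.5 + 477.5 + 479.5 + 481.1 + 478.8 + 473.0) / 7 = 3341.3000 / 7 = 477.3286
CL = X̄̄ = 477.3286

477.329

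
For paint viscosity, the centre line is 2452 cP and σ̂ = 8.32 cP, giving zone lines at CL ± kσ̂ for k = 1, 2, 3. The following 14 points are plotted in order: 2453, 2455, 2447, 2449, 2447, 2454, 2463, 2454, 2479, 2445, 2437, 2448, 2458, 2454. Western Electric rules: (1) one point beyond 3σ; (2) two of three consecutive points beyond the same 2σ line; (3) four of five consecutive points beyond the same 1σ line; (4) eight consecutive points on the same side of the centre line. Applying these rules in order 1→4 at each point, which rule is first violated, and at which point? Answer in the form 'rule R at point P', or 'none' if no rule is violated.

rule 1 at point 9

Zone of each point (C = within 1σ̂, B = 1σ̂–2σ̂, A = 2σ̂–3σ̂, * = beyond 3σ̂; sign = side of CL): 1:+C, 2:+C, 3:-C, 4:-C, 5:-C, 6:+C, 7:+B, 8:+C, 9:+*, 10:-C, 11:-B, 12:-C, 13:+C, 14:+C
Rule 1 (one point beyond the 3σ limits) is satisfied at point 9.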